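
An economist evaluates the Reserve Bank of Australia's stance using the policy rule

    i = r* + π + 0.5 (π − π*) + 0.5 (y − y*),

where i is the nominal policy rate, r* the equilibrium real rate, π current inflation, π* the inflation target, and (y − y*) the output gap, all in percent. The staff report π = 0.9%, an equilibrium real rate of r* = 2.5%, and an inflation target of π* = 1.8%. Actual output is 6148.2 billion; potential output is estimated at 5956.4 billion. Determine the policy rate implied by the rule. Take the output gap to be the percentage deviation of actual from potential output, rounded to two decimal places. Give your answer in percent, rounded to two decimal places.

4.56%

Output gap = 100 × (6148.2 − 5956.4) / 5956.4 = 3.22%.
i = 2.50 + 0.90 + 0.5 × (0.90 − 1.80) + 0.5 × 3.22
   = 2.50 + 0.9 − 0.45 + 1.61 = 4.56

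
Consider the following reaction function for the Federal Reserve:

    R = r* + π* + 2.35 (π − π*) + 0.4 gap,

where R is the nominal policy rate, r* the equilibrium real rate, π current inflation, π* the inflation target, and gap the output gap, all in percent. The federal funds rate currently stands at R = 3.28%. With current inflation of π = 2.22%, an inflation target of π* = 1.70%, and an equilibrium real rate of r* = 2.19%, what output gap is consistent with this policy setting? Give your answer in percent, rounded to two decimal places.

0.4 gap = 3.28 − 2.19 − 1.70 − 2.35 × (2.22 − 1.70) = -1.832
gap = -1.832 / 0.4 = -4.58

-4.58%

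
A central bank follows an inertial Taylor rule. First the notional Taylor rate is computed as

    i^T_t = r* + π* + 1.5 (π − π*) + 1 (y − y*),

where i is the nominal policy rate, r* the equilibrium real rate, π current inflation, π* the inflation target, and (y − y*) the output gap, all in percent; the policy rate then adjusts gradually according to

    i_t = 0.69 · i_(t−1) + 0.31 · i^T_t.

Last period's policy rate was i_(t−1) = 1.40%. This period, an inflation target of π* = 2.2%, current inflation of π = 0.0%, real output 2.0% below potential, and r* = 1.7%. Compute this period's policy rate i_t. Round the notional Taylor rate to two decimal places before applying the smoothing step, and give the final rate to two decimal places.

0.53%

Output 2.0% below potential → (y − y*) = -2.0.
i^T_t = 1.7 + 2.2 + 1.5 × (0.0 − 2.2) + 1 × (-2.0)
   = 1.7 + 2.2 − 3.3 − 2 = -1.40
i_t = 0.69 × 1.40 + 0.31 × (-1.40) = 0.966 − 0.434 = 0.53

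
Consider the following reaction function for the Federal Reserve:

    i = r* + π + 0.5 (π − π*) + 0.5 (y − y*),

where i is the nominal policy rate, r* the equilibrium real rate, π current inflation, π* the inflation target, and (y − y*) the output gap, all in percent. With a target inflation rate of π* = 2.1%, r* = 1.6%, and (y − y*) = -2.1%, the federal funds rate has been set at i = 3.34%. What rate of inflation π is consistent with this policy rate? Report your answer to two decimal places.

2.56%

Collecting π: i = r* + (1 + 0.5) π − 0.5 π* + 0.5 (y − y*)
1.5 π = 3.34 − 1.6 + 0.5 × 2.1 − 0.5 × (-2.1) = 3.84
π = 3.84 / 1.5 = 2.56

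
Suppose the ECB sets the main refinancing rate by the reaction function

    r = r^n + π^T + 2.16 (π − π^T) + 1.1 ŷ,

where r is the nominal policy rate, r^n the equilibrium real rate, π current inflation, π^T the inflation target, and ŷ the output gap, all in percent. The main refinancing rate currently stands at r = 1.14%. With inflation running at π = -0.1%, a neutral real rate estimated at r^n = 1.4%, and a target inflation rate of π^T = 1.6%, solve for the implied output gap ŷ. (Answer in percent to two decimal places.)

1.65%

1.1 ŷ = 1.14 − 1.4 − 1.6 − 2.16 × ((-0.1) − 1.6) = 1.812
ŷ = 1.812 / 1.1 = 1.65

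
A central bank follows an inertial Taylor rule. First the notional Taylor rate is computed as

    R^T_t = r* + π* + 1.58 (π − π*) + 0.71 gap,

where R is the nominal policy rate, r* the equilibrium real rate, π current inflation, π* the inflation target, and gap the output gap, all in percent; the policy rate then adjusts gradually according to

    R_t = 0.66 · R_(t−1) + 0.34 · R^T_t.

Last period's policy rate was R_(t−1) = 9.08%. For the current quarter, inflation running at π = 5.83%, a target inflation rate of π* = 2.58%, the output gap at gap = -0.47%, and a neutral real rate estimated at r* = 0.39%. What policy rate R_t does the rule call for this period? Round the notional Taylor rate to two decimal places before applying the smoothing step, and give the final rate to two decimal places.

8.63%

R^T_t = 0.39 + 2.58 + 1.58 × (5.83 − 2.58) + 0.71 × (-0.47)
   = 0.39 + 2.58 + 5.135 − 0.3337 = 7.77
R_t = 0.66 × 9.08 + 0.34 × 7.77 = 5.9928 + 2.6418 = 8.63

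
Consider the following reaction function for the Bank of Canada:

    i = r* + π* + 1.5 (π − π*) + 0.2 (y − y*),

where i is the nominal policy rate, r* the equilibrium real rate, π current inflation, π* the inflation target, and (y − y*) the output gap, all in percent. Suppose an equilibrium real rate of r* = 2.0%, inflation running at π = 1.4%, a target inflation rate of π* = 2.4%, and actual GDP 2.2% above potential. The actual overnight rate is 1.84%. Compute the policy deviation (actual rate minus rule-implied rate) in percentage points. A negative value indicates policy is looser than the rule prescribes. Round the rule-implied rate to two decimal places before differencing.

Output 2.2% above potential → (y − y*) = 2.2.
i = 2.0 + 2.4 + 1.5 × (1.4 − 2.4) + 0.2 × 2.2
   = 2.0 + 2.4 − 1.5 + 0.44 = 3.34
Deviation = 1.84 − 3.34 = -1.50 pp.

-1.50 pp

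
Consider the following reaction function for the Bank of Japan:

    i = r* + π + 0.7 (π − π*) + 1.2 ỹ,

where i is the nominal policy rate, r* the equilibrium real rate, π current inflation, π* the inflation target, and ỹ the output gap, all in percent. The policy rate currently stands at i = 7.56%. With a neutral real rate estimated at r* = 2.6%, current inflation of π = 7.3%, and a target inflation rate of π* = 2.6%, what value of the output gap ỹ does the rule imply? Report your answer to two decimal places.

-4.69%

1.2 ỹ = 7.56 − 2.6 − 7.3 − 0.7 × (7.3 − 2.6) = -5.63
ỹ = -5.63 / 1.2 = -4.69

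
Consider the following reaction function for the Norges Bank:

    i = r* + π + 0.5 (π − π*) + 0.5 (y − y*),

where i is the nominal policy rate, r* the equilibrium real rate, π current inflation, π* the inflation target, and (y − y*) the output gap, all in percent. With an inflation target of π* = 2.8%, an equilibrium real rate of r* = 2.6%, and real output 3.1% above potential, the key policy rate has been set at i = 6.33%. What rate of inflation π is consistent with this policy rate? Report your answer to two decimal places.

Output 3.1% above potential → (y − y*) = 3.1.
Collecting π: i = r* + (1 + 0.5) π − 0.5 π* + 0.5 (y − y*)
1.5 π = 6.33 − 2.6 + 0.5 × 2.8 − 0.5 × 3.1 = 3.58
π = 3.58 / 1.5 = 2.39

2.39%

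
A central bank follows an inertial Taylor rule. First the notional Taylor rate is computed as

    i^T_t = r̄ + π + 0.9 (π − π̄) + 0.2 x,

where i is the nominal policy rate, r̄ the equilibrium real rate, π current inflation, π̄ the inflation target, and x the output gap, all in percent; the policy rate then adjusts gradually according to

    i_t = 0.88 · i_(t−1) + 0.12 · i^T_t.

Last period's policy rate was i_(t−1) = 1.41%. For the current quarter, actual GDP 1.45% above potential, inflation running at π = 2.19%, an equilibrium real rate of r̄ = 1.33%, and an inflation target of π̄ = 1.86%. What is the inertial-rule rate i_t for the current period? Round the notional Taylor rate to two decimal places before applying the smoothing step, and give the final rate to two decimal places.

Output 1.45% above potential → x = 1.45.
i^T_t = 1.33 + 2.19 + 0.9 × (2.19 − 1.86) + 0.2 × 1.45
   = 1.33 + 2.19 + 0.297 + 0.29 = 4.11
i_t = 0.88 × 1.41 + 0.12 × 4.11 = 1.2408 + 0.4932 = 1.73

1.73%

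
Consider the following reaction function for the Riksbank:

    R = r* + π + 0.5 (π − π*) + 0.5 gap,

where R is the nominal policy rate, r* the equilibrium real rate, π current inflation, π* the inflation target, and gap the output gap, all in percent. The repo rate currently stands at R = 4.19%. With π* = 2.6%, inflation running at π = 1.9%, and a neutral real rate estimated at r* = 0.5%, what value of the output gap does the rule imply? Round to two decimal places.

4.28%

0.5 gap = 4.19 − 0.5 − 1.9 − 0.5 × (1.9 − 2.6) = 2.14
gap = 2.14 / 0.5 = 4.28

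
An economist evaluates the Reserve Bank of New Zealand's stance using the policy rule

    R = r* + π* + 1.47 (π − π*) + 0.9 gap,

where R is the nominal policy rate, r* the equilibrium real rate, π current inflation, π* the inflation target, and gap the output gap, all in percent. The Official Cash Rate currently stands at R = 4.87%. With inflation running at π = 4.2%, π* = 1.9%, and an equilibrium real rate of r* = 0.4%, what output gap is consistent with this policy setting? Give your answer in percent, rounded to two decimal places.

-0.90%

0.9 gap = 4.87 − 0.4 − 1.9 − 1.47 × (4.2 − 1.9) = -0.811
gap = -0.811 / 0.9 = -0.90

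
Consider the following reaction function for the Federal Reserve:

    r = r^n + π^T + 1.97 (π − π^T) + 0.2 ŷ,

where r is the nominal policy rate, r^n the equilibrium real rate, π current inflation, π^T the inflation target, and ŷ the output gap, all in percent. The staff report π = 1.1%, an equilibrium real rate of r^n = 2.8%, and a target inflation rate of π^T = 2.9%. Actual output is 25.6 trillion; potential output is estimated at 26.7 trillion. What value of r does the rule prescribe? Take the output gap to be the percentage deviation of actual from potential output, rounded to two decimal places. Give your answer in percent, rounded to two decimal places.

Output gap = 100 × (25.6 − 26.7) / 26.7 = -4.12%.
r = 2.80 + 2.90 + 1.97 × (1.10 − 2.90) + 0.2 × (-4.12)
   = 2.80 + 2.9 − 3.546 − 0.824 = 1.33

1.33%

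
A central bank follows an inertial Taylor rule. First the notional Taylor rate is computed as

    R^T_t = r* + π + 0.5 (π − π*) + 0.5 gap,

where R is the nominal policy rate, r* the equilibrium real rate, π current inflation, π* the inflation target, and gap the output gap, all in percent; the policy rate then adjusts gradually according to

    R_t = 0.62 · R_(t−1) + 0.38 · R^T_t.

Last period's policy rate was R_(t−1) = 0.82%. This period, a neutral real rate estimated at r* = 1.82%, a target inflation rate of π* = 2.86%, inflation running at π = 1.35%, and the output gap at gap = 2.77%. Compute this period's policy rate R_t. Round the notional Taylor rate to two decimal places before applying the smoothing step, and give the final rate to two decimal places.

R^T_t = 1.82 + 1.35 + 0.5 × (1.35 − 2.86) + 0.5 × 2.77
   = 1.82 + 1.35 − 0.755 + 1.385 = 3.80
R_t = 0.62 × 0.82 + 0.38 × 3.80 = 0.5084 + 1.444 = 1.95

1.95%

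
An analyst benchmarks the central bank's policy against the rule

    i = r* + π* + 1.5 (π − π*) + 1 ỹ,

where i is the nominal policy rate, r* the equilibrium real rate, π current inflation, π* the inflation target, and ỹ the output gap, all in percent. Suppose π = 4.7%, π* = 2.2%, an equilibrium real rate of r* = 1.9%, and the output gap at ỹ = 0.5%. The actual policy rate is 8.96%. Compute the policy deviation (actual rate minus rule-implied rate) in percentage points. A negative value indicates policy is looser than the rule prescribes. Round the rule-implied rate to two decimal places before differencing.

i = 1.9 + 2.2 + 1.5 × (4.7 − 2.2) + 1 × 0.5
   = 1.9 + 2.2 + 3.75 + 0.5 = 8.35
Deviation = 8.96 − 8.35 = 0.61 pp.

0.61 pp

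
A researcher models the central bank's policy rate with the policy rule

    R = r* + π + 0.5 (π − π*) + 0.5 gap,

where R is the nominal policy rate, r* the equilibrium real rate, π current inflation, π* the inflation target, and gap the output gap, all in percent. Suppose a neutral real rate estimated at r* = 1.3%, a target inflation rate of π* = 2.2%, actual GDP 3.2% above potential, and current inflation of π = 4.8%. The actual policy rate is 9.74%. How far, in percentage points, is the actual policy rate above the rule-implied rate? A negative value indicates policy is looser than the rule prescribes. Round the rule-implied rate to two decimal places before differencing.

0.74 pp

Output 3.2% above potential → gap = 3.2.
R = 1.3 + 4.8 + 0.5 × (4.8 − 2.2) + 0.5 × 3.2
   = 1.3 + 4.8 + 1.3 + 1.6 = 9.00
Deviation = 9.74 − 9.00 = 0.74 pp.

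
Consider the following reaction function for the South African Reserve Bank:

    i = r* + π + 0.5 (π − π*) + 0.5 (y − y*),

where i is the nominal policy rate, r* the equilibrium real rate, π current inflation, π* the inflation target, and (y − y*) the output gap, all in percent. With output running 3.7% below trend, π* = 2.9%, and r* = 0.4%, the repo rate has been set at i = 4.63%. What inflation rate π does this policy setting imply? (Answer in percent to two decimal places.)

5.02%

Output 3.7% below potential → (y − y*) = -3.7.
Collecting π: i = r* + (1 + 0.5) π − 0.5 π* + 0.5 (y − y*)
1.5 π = 4.63 − 0.4 + 0.5 × 2.9 − 0.5 × (-3.7) = 7.53
π = 7.53 / 1.5 = 5.02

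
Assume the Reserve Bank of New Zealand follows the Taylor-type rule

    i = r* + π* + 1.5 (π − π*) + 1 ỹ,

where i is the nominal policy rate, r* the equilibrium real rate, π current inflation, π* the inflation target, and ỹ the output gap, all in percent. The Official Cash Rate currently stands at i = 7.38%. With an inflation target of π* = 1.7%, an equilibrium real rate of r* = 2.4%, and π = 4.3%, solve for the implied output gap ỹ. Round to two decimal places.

-0.62%

1 ỹ = 7.38 − 2.4 − 1.7 − 1.5 × (4.3 − 1.7) = -0.62
ỹ = -0.62 / 1 = -0.62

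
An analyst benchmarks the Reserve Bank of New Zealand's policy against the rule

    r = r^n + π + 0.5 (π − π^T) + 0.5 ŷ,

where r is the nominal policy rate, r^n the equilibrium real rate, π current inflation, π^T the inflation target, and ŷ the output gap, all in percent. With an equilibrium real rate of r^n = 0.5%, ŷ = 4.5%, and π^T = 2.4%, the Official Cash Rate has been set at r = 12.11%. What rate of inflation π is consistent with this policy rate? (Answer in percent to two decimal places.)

7.04%

Collecting π: r = r^n + (1 + 0.5) π − 0.5 π^T + 0.5 ŷ
1.5 π = 12.11 − 0.5 + 0.5 × 2.4 − 0.5 × 4.5 = 10.56
π = 10.56 / 1.5 = 7.04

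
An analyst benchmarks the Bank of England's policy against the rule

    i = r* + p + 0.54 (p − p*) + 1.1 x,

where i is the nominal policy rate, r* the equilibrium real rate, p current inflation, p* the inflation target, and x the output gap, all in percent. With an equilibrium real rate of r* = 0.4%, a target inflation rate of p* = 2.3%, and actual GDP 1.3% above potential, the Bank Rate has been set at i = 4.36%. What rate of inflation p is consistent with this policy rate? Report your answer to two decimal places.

Output 1.3% above potential → x = 1.3.
Collecting p: i = r* + (1 + 0.54) p − 0.54 p* + 1.1 x
1.54 p = 4.36 − 0.4 + 0.54 × 2.3 − 1.1 × 1.3 = 3.772
p = 3.772 / 1.54 = 2.45

2.45%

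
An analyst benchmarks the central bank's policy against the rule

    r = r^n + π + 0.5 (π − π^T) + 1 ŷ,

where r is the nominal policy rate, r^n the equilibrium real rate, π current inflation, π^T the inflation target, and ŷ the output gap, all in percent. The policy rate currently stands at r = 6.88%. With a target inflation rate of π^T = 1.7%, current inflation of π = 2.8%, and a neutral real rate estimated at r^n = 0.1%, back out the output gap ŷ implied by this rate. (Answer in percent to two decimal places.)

1 ŷ = 6.88 − 0.1 − 2.8 − 0.5 × (2.8 − 1.7) = 3.43
ŷ = 3.43 / 1 = 3.43

3.43%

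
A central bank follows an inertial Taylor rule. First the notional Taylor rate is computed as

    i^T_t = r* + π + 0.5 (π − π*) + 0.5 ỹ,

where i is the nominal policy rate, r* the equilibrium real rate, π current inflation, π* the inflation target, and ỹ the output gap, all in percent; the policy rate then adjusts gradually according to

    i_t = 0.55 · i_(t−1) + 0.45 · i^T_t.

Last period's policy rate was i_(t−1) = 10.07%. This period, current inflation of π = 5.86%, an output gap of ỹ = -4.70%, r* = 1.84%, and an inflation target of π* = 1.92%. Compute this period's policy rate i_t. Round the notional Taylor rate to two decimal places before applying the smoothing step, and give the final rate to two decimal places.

8.83%

i^T_t = 1.84 + 5.86 + 0.5 × (5.86 − 1.92) + 0.5 × (-4.70)
   = 1.84 + 5.86 + 1.97 − 2.35 = 7.32
i_t = 0.55 × 10.07 + 0.45 × 7.32 = 5.5385 + 3.294 = 8.83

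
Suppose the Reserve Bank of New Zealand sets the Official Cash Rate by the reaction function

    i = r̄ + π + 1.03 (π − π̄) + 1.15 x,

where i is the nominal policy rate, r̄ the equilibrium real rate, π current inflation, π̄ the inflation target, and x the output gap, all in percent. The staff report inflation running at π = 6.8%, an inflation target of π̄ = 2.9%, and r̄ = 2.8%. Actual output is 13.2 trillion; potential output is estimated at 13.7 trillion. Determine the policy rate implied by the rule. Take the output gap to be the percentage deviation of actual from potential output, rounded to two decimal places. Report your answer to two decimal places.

9.42%

Output gap = 100 × (13.2 − 13.7) / 13.7 = -3.65%.
i = 2.80 + 6.80 + 1.03 × (6.80 − 2.90) + 1.15 × (-3.65)
   = 2.80 + 6.8 + 4.017 − 4.1975 = 9.42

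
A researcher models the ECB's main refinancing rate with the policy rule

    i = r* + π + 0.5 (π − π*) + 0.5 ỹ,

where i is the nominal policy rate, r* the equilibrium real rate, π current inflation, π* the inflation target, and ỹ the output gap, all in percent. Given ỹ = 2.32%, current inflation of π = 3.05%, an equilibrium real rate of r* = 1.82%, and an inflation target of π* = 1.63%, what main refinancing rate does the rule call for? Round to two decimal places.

6.74%

i = 1.82 + 3.05 + 0.5 × (3.05 − 1.63) + 0.5 × 2.32
   = 1.82 + 3.05 + 0.71 + 1.16 = 6.74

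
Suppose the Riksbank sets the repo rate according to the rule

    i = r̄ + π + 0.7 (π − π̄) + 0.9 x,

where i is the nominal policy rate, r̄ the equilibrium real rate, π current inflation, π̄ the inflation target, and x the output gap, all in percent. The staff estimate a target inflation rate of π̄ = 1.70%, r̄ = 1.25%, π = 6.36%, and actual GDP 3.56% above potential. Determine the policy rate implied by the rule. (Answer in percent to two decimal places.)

Output 3.56% above potential → x = 3.56.
i = 1.25 + 6.36 + 0.7 × (6.36 − 1.70) + 0.9 × 3.56
   = 1.25 + 6.36 + 3.262 + 3.204 = 14.08

14.08%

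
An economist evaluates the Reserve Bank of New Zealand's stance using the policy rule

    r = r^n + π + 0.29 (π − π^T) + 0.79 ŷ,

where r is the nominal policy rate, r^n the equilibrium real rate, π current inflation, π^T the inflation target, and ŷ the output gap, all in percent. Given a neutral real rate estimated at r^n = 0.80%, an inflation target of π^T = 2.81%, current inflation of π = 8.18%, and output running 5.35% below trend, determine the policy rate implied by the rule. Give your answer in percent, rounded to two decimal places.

6.31%

Output 5.35% below potential → ŷ = -5.35.
r = 0.80 + 8.18 + 0.29 × (8.18 − 2.81) + 0.79 × (-5.35)
   = 0.80 + 8.18 + 1.5573 − 4.2265 = 6.31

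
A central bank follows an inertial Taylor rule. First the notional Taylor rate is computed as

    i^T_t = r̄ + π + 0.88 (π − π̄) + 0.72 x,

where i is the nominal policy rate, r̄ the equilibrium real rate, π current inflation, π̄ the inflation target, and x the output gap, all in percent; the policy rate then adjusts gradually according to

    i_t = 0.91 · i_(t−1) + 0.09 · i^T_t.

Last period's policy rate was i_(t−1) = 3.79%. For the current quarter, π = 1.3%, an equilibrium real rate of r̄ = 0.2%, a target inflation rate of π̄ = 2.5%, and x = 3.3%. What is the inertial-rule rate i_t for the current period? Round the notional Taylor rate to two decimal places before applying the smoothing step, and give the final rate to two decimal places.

i^T_t = 0.2 + 1.3 + 0.88 × (1.3 − 2.5) + 0.72 × 3.3
   = 0.2 + 1.3 − 1.056 + 2.376 = 2.82
i_t = 0.91 × 3.79 + 0.09 × 2.82 = 3.4489 + 0.2538 = 3.70

3.70%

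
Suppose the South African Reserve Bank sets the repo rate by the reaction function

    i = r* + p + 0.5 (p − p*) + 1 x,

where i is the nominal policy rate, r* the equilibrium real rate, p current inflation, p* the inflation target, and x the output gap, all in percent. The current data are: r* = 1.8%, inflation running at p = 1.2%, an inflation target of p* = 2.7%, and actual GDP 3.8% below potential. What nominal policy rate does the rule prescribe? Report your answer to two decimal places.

Output 3.8% below potential → x = -3.8.
i = 1.8 + 1.2 + 0.5 × (1.2 − 2.7) + 1 × (-3.8)
   = 1.8 + 1.2 − 0.75 − 3.8 = -1.55

-1.55%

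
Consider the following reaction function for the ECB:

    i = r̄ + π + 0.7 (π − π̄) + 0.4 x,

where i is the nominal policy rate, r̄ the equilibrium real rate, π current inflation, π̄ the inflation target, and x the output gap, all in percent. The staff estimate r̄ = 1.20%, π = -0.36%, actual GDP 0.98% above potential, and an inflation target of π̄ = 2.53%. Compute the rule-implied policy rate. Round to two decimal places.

-0.79%

Output 0.98% above potential → x = 0.98.
i = 1.20 + (-0.36) + 0.7 × (-0.36 − 2.53) + 0.4 × 0.98
   = 1.20 − 0.36 − 2.023 + 0.392 = -0.79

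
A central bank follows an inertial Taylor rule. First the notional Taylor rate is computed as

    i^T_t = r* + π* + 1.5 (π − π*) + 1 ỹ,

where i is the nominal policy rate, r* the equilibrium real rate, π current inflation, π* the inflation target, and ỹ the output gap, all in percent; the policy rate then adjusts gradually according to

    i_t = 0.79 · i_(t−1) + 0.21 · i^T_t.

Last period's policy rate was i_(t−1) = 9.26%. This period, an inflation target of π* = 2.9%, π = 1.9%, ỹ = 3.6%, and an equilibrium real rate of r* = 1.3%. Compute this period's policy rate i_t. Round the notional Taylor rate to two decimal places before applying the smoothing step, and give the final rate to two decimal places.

8.64%

i^T_t = 1.3 + 2.9 + 1.5 × (1.9 − 2.9) + 1 × 3.6
   = 1.3 + 2.9 − 1.5 + 3.6 = 6.30
i_t = 0.79 × 9.26 + 0.21 × 6.30 = 7.3154 + 1.323 = 8.64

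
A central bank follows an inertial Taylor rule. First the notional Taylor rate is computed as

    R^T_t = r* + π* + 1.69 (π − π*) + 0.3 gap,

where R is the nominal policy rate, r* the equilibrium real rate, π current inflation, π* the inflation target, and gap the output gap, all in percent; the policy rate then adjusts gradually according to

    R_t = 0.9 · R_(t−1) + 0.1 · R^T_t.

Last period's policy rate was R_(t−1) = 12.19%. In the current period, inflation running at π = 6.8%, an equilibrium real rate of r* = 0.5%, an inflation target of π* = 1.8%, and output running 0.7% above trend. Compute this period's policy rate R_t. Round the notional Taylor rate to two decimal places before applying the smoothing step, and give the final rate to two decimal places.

Output 0.7% above potential → gap = 0.7.
R^T_t = 0.5 + 1.8 + 1.69 × (6.8 − 1.8) + 0.3 × 0.7
   = 0.5 + 1.8 + 8.45 + 0.21 = 10.96
R_t = 0.9 × 12.19 + 0.1 × 10.96 = 10.971 + 1.096 = 12.07

12.07%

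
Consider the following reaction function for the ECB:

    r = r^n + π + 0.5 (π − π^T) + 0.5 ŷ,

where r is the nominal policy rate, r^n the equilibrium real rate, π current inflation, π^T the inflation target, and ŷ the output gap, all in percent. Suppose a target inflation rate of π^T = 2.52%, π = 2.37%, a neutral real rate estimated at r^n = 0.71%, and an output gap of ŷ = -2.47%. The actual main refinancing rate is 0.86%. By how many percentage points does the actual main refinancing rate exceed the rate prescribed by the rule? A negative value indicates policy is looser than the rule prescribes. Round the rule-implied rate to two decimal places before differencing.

-0.91 pp

r = 0.71 + 2.37 + 0.5 × (2.37 − 2.52) + 0.5 × (-2.47)
   = 0.71 + 2.37 − 0.075 − 1.235 = 1.77
Deviation = 0.86 − 1.77 = -0.91 pp.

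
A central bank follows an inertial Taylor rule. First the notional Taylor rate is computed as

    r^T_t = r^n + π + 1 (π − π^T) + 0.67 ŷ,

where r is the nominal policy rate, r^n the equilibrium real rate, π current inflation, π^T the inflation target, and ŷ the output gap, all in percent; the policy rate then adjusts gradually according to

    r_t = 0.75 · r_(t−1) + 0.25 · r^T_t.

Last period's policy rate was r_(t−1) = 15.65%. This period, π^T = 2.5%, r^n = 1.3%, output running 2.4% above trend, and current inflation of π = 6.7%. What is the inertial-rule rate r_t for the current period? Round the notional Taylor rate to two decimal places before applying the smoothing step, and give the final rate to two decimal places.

15.19%

Output 2.4% above potential → ŷ = 2.4.
r^T_t = 1.3 + 6.7 + 1 × (6.7 − 2.5) + 0.67 × 2.4
   = 1.3 + 6.7 + 4.2 + 1.608 = 13.81
r_t = 0.75 × 15.65 + 0.25 × 13.81 = 11.7375 + 3.4525 = 15.19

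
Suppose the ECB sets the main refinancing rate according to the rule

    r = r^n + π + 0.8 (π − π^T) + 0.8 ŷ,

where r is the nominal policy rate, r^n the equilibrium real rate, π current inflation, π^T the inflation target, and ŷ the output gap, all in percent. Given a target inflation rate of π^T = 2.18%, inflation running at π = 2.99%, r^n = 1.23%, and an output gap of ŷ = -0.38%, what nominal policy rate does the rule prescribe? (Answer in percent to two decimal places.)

r = 1.23 + 2.99 + 0.8 × (2.99 − 2.18) + 0.8 × (-0.38)
   = 1.23 + 2.99 + 0.648 − 0.304 = 4.56

4.56%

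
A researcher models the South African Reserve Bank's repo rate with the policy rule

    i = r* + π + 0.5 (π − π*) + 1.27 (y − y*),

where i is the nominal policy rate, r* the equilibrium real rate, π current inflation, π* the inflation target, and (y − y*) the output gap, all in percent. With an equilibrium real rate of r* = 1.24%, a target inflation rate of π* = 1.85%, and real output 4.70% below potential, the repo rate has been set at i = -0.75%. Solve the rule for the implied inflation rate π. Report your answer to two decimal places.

3.27%

Output 4.70% below potential → (y − y*) = -4.70.
Collecting π: i = r* + (1 + 0.5) π − 0.5 π* + 1.27 (y − y*)
1.5 π = -0.75 − 1.24 + 0.5 × 1.85 − 1.27 × (-4.70) = 4.904
π = 4.904 / 1.5 = 3.27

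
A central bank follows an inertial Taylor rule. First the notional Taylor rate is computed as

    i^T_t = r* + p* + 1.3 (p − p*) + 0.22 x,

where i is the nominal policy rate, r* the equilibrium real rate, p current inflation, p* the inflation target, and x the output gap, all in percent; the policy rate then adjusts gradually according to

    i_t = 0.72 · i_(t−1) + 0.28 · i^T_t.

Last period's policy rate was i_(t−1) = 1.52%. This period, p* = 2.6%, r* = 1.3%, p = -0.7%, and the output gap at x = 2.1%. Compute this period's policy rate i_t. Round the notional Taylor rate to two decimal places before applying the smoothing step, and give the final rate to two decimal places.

i^T_t = 1.3 + 2.6 + 1.3 × (-0.7 − 2.6) + 0.22 × 2.1
   = 1.3 + 2.6 − 4.29 + 0.462 = 0.07
i_t = 0.72 × 1.52 + 0.28 × 0.07 = 1.0944 + 0.0196 = 1.11

1.11%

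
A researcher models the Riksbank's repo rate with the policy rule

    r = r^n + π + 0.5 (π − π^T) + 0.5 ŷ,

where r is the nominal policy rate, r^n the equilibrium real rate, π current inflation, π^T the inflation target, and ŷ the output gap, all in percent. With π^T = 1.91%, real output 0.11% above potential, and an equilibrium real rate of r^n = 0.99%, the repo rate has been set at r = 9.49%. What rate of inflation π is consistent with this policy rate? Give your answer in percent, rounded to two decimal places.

6.27%

Output 0.11% above potential → ŷ = 0.11.
Collecting π: r = r^n + (1 + 0.5) π − 0.5 π^T + 0.5 ŷ
1.5 π = 9.49 − 0.99 + 0.5 × 1.91 − 0.5 × 0.11 = 9.4
π = 9.4 / 1.5 = 6.27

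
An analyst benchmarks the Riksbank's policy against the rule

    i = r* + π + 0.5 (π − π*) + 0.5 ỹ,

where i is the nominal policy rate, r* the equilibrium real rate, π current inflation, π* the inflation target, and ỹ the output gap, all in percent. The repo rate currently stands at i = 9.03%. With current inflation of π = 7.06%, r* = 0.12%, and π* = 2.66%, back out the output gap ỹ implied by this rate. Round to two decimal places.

-0.70%

0.5 ỹ = 9.03 − 0.12 − 7.06 − 0.5 × (7.06 − 2.66) = -0.35
ỹ = -0.35 / 0.5 = -0.70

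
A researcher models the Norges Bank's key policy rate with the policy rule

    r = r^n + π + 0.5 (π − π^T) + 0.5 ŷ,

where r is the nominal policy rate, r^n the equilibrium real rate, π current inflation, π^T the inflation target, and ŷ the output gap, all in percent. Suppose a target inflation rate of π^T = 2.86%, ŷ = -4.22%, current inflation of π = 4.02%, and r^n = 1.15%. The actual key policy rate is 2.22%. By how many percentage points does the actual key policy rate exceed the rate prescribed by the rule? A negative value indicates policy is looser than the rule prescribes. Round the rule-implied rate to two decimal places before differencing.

r = 1.15 + 4.02 + 0.5 × (4.02 − 2.86) + 0.5 × (-4.22)
   = 1.15 + 4.02 + 0.58 − 2.11 = 3.64
Deviation = 2.22 − 3.64 = -1.42 pp.

-1.42 pp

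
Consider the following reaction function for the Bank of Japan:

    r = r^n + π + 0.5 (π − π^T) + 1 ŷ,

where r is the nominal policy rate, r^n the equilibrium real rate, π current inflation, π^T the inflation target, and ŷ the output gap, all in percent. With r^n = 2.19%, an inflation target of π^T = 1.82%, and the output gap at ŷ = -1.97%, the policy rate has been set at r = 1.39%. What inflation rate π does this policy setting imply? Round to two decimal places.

1.39%

Collecting π: r = r^n + (1 + 0.5) π − 0.5 π^T + 1 ŷ
1.5 π = 1.39 − 2.19 + 0.5 × 1.82 − 1 × (-1.97) = 2.08
π = 2.08 / 1.5 = 1.39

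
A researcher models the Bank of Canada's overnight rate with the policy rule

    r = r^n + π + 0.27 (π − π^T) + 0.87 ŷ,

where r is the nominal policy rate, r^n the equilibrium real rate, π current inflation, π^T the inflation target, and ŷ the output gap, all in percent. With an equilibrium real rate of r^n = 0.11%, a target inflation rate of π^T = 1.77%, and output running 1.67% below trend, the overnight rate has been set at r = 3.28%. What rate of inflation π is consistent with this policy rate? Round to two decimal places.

4.02%

Output 1.67% below potential → ŷ = -1.67.
Collecting π: r = r^n + (1 + 0.27) π − 0.27 π^T + 0.87 ŷ
1.27 π = 3.28 − 0.11 + 0.27 × 1.77 − 0.87 × (-1.67) = 5.1008
π = 5.1008 / 1.27 = 4.02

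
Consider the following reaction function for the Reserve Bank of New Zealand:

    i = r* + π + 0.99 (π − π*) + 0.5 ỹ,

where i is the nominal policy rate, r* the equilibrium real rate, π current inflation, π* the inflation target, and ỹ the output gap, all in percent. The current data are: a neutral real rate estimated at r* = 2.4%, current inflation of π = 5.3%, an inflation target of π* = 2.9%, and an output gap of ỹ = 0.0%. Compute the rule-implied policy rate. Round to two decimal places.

i = 2.4 + 5.3 + 0.99 × (5.3 − 2.9) + 0.5 × 0.0
   = 2.4 + 5.3 + 2.376 + 0 = 10.08

10.08%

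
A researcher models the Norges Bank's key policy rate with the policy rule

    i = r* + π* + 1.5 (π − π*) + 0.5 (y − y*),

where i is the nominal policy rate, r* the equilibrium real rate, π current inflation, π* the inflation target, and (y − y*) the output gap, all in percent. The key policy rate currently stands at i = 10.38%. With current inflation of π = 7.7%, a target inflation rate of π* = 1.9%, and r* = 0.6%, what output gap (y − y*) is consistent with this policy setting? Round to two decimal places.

-1.64%

0.5 (y − y*) = 10.38 − 0.6 − 1.9 − 1.5 × (7.7 − 1.9) = -0.82
(y − y*) = -0.82 / 0.5 = -1.64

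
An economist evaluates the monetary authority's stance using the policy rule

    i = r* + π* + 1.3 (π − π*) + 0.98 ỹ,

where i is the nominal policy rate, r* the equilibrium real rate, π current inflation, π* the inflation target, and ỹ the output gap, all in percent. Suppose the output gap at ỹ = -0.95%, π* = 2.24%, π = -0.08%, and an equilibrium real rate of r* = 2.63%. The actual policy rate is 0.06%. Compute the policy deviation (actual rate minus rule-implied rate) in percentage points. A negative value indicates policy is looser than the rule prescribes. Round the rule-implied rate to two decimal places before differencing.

-0.86 pp

i = 2.63 + 2.24 + 1.3 × (-0.08 − 2.24) + 0.98 × (-0.95)
   = 2.63 + 2.24 − 3.016 − 0.931 = 0.92
Deviation = 0.06 − 0.92 = -0.86 pp.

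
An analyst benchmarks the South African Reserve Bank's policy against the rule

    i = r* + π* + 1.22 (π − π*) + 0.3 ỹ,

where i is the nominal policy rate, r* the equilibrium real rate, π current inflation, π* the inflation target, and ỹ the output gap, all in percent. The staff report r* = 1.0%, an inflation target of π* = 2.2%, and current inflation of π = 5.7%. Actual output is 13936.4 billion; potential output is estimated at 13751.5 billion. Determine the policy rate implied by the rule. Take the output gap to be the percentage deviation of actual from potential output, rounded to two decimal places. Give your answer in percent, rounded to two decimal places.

Output gap = 100 × (13936.4 − 13751.5) / 13751.5 = 1.34%.
i = 1.00 + 2.20 + 1.22 × (5.70 − 2.20) + 0.3 × 1.34
   = 1.00 + 2.2 + 4.27 + 0.402 = 7.87

7.87%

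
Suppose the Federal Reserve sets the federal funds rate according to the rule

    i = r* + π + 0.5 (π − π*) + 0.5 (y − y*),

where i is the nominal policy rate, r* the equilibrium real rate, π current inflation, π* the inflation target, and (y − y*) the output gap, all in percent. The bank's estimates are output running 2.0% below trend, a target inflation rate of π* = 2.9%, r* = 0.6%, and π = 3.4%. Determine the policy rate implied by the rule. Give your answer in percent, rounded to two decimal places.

Output 2.0% below potential → (y − y*) = -2.0.
i = 0.6 + 3.4 + 0.5 × (3.4 − 2.9) + 0.5 × (-2.0)
   = 0.6 + 3.4 + 0.25 − 1 = 3.25

3.25%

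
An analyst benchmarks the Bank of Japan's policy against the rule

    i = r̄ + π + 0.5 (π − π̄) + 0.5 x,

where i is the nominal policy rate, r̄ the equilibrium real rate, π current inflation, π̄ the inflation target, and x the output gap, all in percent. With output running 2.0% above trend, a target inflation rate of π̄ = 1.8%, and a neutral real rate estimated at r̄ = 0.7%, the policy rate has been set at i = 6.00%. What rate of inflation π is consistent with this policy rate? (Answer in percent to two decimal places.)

Output 2.0% above potential → x = 2.0.
Collecting π: i = r̄ + (1 + 0.5) π − 0.5 π̄ + 0.5 x
1.5 π = 6.00 − 0.7 + 0.5 × 1.8 − 0.5 × 2.0 = 5.2
π = 5.2 / 1.5 = 3.47

3.47%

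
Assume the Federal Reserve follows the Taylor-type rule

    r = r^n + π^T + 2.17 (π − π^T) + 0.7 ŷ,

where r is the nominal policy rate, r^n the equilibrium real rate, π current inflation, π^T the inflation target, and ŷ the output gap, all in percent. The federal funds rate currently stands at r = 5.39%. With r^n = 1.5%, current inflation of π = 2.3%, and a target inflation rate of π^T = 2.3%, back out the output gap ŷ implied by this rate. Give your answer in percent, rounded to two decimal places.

2.27%

0.7 ŷ = 5.39 − 1.5 − 2.3 − 2.17 × (2.3 − 2.3) = 1.59
ŷ = 1.59 / 0.7 = 2.27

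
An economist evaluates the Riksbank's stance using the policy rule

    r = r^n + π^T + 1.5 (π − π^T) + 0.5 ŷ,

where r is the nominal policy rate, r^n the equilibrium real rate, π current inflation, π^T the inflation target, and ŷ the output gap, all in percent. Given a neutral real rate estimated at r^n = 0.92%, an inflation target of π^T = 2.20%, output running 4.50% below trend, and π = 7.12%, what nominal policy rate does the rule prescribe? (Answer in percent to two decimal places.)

Output 4.50% below potential → ŷ = -4.50.
r = 0.92 + 2.20 + 1.5 × (7.12 − 2.20) + 0.5 × (-4.50)
   = 0.92 + 2.2 + 7.38 − 2.25 = 8.25

8.25%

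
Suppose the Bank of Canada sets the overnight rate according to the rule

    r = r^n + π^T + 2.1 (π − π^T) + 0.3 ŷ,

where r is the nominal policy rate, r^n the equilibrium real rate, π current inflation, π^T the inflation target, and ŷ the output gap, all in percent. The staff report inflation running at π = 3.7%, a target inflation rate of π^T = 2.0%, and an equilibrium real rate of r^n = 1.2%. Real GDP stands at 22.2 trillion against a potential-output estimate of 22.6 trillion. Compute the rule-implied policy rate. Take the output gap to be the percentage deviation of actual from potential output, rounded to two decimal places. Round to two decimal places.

Output gap = 100 × (22.2 − 22.6) / 22.6 = -1.77%.
r = 1.20 + 2.00 + 2.1 × (3.70 − 2.00) + 0.3 × (-1.77)
   = 1.20 + 2 + 3.57 − 0.531 = 6.24

6.24%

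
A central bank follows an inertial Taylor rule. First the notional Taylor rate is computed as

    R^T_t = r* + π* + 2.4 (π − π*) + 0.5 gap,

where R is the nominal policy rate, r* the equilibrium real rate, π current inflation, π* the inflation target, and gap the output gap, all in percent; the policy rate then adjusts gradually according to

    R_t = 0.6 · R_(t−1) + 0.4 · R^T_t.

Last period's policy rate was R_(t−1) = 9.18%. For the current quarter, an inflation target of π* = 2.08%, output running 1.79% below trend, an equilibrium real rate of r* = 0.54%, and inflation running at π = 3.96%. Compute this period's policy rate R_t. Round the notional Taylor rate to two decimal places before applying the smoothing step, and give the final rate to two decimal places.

Output 1.79% below potential → gap = -1.79.
R^T_t = 0.54 + 2.08 + 2.4 × (3.96 − 2.08) + 0.5 × (-1.79)
   = 0.54 + 2.08 + 4.512 − 0.895 = 6.24
R_t = 0.6 × 9.18 + 0.4 × 6.24 = 5.508 + 2.496 = 8.00

8.00%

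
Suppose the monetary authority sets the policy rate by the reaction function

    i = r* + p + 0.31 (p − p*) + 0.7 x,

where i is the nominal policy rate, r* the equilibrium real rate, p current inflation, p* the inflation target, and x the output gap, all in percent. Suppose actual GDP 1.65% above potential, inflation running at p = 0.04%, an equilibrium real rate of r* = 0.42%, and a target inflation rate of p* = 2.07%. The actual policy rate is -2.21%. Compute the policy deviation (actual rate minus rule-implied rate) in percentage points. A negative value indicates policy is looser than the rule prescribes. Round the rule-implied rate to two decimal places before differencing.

-3.20 pp

Output 1.65% above potential → x = 1.65.
i = 0.42 + 0.04 + 0.31 × (0.04 − 2.07) + 0.7 × 1.65
   = 0.42 + 0.04 − 0.6293 + 1.155 = 0.99
Deviation = -2.21 − 0.99 = -3.20 pp.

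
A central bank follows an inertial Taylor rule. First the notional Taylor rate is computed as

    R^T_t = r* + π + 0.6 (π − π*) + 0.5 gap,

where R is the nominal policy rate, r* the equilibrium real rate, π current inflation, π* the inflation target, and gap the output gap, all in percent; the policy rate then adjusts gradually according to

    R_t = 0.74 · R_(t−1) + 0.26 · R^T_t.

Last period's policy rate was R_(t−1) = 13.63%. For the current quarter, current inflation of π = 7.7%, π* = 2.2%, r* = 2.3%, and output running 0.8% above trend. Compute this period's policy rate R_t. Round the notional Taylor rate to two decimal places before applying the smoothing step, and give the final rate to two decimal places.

Output 0.8% above potential → gap = 0.8.
R^T_t = 2.3 + 7.7 + 0.6 × (7.7 − 2.2) + 0.5 × 0.8
   = 2.3 + 7.7 + 3.3 + 0.4 = 13.70
R_t = 0.74 × 13.63 + 0.26 × 13.70 = 10.0862 + 3.562 = 13.65

13.65%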